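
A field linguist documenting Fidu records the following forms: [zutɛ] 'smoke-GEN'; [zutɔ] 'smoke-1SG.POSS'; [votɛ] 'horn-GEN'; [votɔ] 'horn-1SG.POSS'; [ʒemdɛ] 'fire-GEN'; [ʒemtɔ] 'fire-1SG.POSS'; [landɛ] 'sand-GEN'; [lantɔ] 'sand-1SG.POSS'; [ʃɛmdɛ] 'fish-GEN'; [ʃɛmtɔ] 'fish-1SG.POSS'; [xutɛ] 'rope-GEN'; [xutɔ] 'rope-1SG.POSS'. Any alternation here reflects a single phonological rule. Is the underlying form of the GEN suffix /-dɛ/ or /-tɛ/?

/-dɛ/

The GEN suffix surfaces as [-dɛ] and [-tɛ], depending on the final segment of the stem.
The 1SG.POSS suffix, which begins with [t], is invariant after every stem; so [t] is not altered by any rule here.
So the underlying form is /-dɛ/, and voiced stops become voiceless after a vowel.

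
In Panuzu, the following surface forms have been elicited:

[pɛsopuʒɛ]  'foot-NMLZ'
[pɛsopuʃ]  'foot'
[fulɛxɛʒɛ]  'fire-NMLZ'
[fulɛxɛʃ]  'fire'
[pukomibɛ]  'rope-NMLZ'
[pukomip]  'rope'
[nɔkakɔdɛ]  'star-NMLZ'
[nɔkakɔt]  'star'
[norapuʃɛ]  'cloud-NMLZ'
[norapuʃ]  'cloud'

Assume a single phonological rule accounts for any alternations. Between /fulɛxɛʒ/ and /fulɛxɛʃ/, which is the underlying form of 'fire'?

'fire' shows [ʒ] ~ [ʃ] at the end of the stem ([fulɛxɛʒɛ] vs [fulɛxɛʃ]).
If /ʃ/ were underlying and a rule turned it into [ʒ] before the NMLZ suffix, 'cloud' would also alternate; but it has [ʃ] in both [norapuʃɛ] and [norapuʃ].
So /ʒ/ is underlying, and a rule of word-final obstruent devoicing — voiced obstruents become voiceless word-finally — gives [ʃ].

/fulɛxɛʒ/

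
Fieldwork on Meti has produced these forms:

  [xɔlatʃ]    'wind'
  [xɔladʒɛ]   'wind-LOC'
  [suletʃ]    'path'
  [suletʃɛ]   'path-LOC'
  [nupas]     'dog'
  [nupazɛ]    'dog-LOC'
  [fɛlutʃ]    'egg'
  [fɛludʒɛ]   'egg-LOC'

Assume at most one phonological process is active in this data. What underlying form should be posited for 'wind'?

/xɔladʒ/

'wind' shows [tʃ] ~ [dʒ] at the end of the stem ([xɔlatʃ] vs [xɔladʒɛ]).
If /tʃ/ were underlying and a rule turned it into [dʒ] before the LOC suffix, 'path' would also alternate; but it has [tʃ] in both [suletʃ] and [suletʃɛ].
The alternation reflects word-final obstruent devoicing: voiced obstruents become voiceless word-finally. /dʒ/ is underlying.
So 'wind' = /xɔladʒ/.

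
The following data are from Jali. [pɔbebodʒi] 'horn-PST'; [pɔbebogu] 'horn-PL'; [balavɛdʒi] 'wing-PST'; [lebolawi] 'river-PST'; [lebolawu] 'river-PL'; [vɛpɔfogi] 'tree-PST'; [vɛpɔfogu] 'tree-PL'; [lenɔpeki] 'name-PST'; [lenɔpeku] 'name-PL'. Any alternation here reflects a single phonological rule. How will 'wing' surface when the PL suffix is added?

'horn' shows [dʒ] ~ [g] at the end of the stem ([pɔbebodʒi] vs [pɔbebogu]).
Compare 'tree', with invariant [g] in [vɛpɔfogi] and [vɛpɔfogu]: an analysis with underlying /g/ and a rule producing [dʒ] before the PST suffix would wrongly predict alternation here too.
The underlying segment must be /dʒ/; palato-alveolar /dʒ/ becomes [g] when no front vowel follows, yielding [g] there.
The one attested form of 'wing', [balavɛdʒi], shows underlying /balavɛdʒ/. Applying the same rule when no front vowel follows gives [balavɛgu].

[balavɛgu]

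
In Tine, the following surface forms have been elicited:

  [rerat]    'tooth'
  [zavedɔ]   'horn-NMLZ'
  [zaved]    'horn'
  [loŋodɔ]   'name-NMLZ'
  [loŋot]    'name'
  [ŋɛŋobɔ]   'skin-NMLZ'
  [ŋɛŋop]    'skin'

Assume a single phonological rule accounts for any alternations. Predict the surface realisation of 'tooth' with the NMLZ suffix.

[reradɔ]

The root 'name' surfaces as [loŋodɔ] and [loŋot], with a stem-final [d] ~ [t] alternation.
The stem 'horn' ([zavedɔ], [zaved]) shows [d] unchanged in both environments, so [d] cannot be basic with [t] derived in isolation.
The underlying segment must be /t/; voiceless stops become voiced between vowels, yielding [d] there.
The one attested form of 'tooth', [rerat], shows underlying /rerat/. Applying the same rule between vowels gives [reradɔ].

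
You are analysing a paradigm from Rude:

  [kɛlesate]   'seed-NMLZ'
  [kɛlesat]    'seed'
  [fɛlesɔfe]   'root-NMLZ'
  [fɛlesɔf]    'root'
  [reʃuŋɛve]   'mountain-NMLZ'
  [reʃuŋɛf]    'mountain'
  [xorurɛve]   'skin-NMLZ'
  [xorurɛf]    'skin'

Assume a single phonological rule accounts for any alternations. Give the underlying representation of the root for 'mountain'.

/reʃuŋɛv/

The root 'mountain' surfaces as [reʃuŋɛve] and [reʃuŋɛf], with a stem-final [v] ~ [f] alternation.
If /f/ were underlying and a rule turned it into [v] before the NMLZ suffix, 'root' would also alternate; but it has [f] in both [fɛlesɔfe] and [fɛlesɔf].
The alternation reflects word-final obstruent devoicing: voiced obstruents become voiceless word-finally. /v/ is underlying.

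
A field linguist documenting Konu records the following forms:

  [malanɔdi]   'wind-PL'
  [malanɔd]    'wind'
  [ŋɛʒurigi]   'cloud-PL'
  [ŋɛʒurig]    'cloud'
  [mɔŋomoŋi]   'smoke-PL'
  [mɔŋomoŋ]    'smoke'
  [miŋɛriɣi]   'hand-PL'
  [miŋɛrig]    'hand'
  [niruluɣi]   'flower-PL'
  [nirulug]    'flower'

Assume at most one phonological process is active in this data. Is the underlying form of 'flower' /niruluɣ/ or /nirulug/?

The stem for 'flower' ends in [ɣ] in [niruluɣi] but [g] in [nirulug].
But 'cloud' keeps [g] in both environments ([ŋɛʒurigi], [ŋɛʒurig]), so there is no rule changing /g/ to [ɣ] before the PL suffix.
The underlying segment must be /ɣ/; voiced fricatives become stops word-finally, yielding [g] there.

/niruluɣ/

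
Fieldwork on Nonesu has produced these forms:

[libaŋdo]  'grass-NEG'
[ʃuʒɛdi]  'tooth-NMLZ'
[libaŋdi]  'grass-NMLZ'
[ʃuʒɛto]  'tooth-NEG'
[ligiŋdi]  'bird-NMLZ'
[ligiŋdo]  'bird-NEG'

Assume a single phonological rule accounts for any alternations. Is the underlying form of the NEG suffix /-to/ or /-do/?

/-to/

The NEG suffix surfaces as [-do] and [-to], depending on the final segment of the stem.
The NMLZ suffix, which begins with [d], is invariant after every stem; so [d] is not altered by any rule here.
So the underlying form is /-to/, and voiceless stops become voiced after a nasal.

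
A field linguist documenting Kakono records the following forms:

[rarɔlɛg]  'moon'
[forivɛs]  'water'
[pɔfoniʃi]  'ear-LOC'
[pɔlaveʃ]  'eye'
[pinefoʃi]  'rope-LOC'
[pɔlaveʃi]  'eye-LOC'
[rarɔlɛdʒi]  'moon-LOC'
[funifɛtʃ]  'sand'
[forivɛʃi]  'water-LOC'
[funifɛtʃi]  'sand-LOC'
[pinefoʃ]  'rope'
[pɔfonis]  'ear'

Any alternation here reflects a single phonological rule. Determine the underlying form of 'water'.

The stem for 'water' ends in [s] in [forivɛs] but [ʃ] in [forivɛʃi].
Compare 'eye', with invariant [ʃ] in [pɔlaveʃ] and [pɔlaveʃi]: an analysis with underlying /ʃ/ and a rule producing [s] in isolation would wrongly predict alternation here too.
Therefore /s/ is basic and [ʃ] is derived by palatalization before a front vowel (/g/ and /s/ become palato-alveolar [dʒ] and [ʃ] before a front vowel).

/forivɛs/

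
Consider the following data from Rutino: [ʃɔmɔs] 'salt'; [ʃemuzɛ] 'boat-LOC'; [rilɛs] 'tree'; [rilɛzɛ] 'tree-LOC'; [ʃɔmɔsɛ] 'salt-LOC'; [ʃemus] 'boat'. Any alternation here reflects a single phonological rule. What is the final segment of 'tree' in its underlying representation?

/z/

The stem for 'tree' ends in [z] in [rilɛzɛ] but [s] in [rilɛs].
Compare 'salt', with invariant [s] in [ʃɔmɔsɛ] and [ʃɔmɔs]: an analysis with underlying /s/ and a rule producing [z] before the LOC suffix would wrongly predict alternation here too.
The underlying segment must be /z/; voiced obstruents become voiceless word-finally, yielding [s] there.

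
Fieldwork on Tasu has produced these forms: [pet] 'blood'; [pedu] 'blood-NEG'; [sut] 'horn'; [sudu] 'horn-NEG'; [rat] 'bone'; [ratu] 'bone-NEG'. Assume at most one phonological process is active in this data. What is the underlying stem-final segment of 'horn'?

In [sut] and [sudu] the final segment of 'horn' alternates: [t] ~ [d].
Compare 'bone', with invariant [t] in [rat] and [ratu]: an analysis with underlying /t/ and a rule producing [d] before the NEG suffix would wrongly predict alternation here too.
The alternation reflects word-final obstruent devoicing: voiced obstruents become voiceless word-finally. /d/ is underlying.

/d/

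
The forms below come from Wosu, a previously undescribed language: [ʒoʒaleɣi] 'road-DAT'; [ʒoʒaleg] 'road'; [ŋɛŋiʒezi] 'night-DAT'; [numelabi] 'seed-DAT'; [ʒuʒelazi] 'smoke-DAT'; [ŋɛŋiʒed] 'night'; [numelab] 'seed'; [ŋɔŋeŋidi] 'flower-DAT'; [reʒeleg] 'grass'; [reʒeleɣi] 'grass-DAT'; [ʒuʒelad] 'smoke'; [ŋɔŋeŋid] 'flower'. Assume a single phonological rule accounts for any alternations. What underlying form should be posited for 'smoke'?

'smoke' shows [z] ~ [d] at the end of the stem ([ʒuʒelazi] vs [ʒuʒelad]).
If /d/ were underlying and a rule turned it into [z] before the DAT suffix, 'flower' would also alternate; but it has [d] in both [ŋɔŋeŋidi] and [ŋɔŋeŋid].
The alternation reflects word-final hardening: voiced fricatives become stops word-finally. /z/ is underlying.

/ʒuʒelaz/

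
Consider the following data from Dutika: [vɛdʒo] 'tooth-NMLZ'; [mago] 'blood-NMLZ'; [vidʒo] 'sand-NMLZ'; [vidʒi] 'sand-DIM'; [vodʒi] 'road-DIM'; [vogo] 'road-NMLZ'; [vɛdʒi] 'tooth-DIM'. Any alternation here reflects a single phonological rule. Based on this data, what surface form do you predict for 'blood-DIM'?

[madʒi]

'road' shows [dʒ] ~ [g] at the end of the stem ([vodʒi] vs [vogo]).
The stem 'sand' ([vidʒi], [vidʒo]) shows [dʒ] unchanged in both environments, so [dʒ] cannot be basic with [g] derived before the NMLZ suffix.
The alternation reflects palatalization before a front vowel: /g/ becomes palato-alveolar [dʒ] before a front vowel. /g/ is underlying.
From [mago] the stem 'blood' is /mag/; before a front vowel this yields [madʒi].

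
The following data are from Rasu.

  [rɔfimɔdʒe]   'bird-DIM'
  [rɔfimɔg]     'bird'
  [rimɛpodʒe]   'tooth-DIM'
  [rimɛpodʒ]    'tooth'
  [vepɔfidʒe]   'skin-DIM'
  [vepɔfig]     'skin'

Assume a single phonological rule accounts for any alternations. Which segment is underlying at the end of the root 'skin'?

'skin' shows [dʒ] ~ [g] at the end of the stem ([vepɔfidʒe] vs [vepɔfig]).
But 'tooth' keeps [dʒ] in both environments ([rimɛpodʒe], [rimɛpodʒ]), so there is no rule changing /dʒ/ to [g] in isolation.
Therefore /g/ is basic and [dʒ] is derived by palatalization before a front vowel (/g/ becomes palato-alveolar [dʒ] before a front vowel).

/g/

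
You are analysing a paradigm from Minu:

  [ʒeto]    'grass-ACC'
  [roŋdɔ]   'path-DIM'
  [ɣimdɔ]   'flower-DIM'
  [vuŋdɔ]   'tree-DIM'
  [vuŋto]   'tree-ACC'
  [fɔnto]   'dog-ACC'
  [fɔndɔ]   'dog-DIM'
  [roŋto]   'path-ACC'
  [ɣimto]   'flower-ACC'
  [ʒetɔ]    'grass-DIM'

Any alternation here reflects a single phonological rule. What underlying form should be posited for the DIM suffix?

/-dɔ/

The DIM morpheme has two allomorphs, [-dɔ] and [-tɔ].
The ACC suffix, which begins with [t], is invariant after every stem; so [t] is not altered by any rule here.
The DIM suffix is therefore /-dɔ/ underlyingly, with post-vocalic devoicing: voiced stops become voiceless after a vowel.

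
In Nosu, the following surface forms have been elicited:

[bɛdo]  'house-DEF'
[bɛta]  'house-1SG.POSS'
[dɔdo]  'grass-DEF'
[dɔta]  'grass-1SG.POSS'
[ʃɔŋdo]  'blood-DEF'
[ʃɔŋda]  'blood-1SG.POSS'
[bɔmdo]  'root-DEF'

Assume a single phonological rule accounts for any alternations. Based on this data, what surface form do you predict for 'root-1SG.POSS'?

The 1SG.POSS suffix surfaces as [-da] and [-ta], depending on the final segment of the stem.
The DEF suffix, which begins with [d], is invariant after every stem; so [d] is not altered by any rule here.
The 1SG.POSS suffix is therefore /-ta/ underlyingly, with post-nasal voicing: voiceless stops become voiced after a nasal.
After 'root', which ends in a nasal, the suffix surfaces as [-da], giving [bɔmda].

[bɔmda]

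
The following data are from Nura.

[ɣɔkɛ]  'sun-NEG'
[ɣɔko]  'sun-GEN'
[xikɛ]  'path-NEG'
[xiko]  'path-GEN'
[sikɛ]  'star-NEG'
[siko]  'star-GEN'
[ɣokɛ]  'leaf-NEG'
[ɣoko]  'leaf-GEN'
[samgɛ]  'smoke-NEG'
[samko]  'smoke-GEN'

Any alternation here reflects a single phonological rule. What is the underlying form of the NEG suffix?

The NEG suffix surfaces as [-gɛ] and [-kɛ], depending on the final segment of the stem.
The GEN suffix, which begins with [k], is invariant after every stem; so [k] is not altered by any rule here.
So the underlying form is /-gɛ/, and voiced stops become voiceless after a vowel.

/-gɛ/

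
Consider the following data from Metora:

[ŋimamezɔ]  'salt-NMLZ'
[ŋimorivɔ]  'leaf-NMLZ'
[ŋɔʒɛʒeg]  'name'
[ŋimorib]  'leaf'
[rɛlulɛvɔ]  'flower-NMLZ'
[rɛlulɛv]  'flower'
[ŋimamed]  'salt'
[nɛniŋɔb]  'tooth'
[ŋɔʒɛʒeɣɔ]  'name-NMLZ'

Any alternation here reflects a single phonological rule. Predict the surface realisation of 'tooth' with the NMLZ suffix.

In [ŋimorivɔ] and [ŋimorib] the final segment of 'leaf' alternates: [v] ~ [b].
If /v/ were underlying and a rule turned it into [b] in isolation, 'flower' would also alternate; but it has [v] in both [rɛlulɛvɔ] and [rɛlulɛv].
Therefore /b/ is basic and [v] is derived by intervocalic spirantization (voiced stops become fricatives between vowels).
From [nɛniŋɔb] the stem 'tooth' is /nɛniŋɔb/; between vowels this yields [nɛniŋɔvɔ].

[nɛniŋɔvɔ]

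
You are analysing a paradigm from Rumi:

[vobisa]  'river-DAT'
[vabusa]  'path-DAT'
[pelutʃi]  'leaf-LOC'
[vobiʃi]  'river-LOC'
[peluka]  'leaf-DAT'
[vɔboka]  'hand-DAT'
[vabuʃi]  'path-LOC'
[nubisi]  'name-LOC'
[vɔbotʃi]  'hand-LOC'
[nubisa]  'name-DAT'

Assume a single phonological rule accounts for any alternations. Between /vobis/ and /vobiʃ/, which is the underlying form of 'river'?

/vobiʃ/

The stem for 'river' ends in [s] in [vobisa] but [ʃ] in [vobiʃi].
If /s/ were underlying and a rule turned it into [ʃ] before the LOC suffix, 'name' would also alternate; but it has [s] in both [nubisa] and [nubisi].
Therefore /ʃ/ is basic and [s] is derived by depalatalization (palato-alveolar /tʃ/ and /ʃ/ become [k] and [s] when no front vowel follows).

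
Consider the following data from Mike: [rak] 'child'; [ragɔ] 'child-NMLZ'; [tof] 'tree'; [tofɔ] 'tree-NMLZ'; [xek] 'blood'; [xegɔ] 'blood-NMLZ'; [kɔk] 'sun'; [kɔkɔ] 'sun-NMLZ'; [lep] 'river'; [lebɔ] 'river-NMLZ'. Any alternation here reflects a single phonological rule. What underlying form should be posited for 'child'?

/rag/

In [rak] and [ragɔ] the final segment of 'child' alternates: [k] ~ [g].
If /k/ were underlying and a rule turned it into [g] before the NMLZ suffix, 'sun' would also alternate; but it has [k] in both [kɔk] and [kɔkɔ].
The underlying segment must be /g/; voiced obstruents become voiceless word-finally, yielding [k] there.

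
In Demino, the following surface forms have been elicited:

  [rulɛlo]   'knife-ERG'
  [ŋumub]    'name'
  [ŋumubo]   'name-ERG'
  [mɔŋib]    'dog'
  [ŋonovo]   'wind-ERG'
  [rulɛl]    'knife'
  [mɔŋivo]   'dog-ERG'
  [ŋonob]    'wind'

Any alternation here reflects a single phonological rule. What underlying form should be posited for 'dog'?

The root 'dog' surfaces as [mɔŋib] and [mɔŋivo], with a stem-final [b] ~ [v] alternation.
Compare 'name', with invariant [b] in [ŋumub] and [ŋumubo]: an analysis with underlying /b/ and a rule producing [v] before the ERG suffix would wrongly predict alternation here too.
The underlying segment must be /v/; voiced fricatives become stops word-finally, yielding [b] there.
Hence 'dog' is /mɔŋiv/ underlyingly.

/mɔŋiv/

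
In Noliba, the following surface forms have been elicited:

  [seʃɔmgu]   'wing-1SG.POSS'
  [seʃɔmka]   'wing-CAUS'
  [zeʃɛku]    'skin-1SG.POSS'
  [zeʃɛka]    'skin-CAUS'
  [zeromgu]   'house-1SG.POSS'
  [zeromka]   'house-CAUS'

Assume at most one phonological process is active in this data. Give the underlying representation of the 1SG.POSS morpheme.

The 1SG.POSS morpheme has two allomorphs, [-gu] and [-ku].
The CAUS suffix, which begins with [k], is invariant after every stem; so [k] is not altered by any rule here.
The 1SG.POSS suffix is therefore /-gu/ underlyingly, with post-vocalic devoicing: voiced stops become voiceless after a vowel.

/-gu/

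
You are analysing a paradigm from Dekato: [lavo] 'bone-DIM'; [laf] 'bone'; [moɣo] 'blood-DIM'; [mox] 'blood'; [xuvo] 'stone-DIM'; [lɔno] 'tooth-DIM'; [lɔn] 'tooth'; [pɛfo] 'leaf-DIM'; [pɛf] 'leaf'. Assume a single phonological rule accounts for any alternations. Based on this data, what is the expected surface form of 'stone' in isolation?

[xuf]

In [lavo] and [laf] the final segment of 'bone' alternates: [v] ~ [f].
The stem 'leaf' ([pɛfo], [pɛf]) shows [f] unchanged in both environments, so [f] cannot be basic with [v] derived before the DIM suffix.
Therefore /v/ is basic and [f] is derived by word-final obstruent devoicing (voiced obstruents become voiceless word-finally).
From [xuvo] the stem 'stone' is /xuv/; word-finally this yields [xuf].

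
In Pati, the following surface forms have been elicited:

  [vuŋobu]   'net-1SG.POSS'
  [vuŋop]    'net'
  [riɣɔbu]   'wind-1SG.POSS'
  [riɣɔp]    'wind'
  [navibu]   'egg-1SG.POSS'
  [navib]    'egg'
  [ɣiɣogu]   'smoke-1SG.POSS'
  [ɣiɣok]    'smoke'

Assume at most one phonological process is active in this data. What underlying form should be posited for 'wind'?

The root 'wind' surfaces as [riɣɔbu] and [riɣɔp], with a stem-final [b] ~ [p] alternation.
The stem 'egg' ([navibu], [navib]) shows [b] unchanged in both environments, so [b] cannot be basic with [p] derived in isolation.
The alternation reflects intervocalic voicing: voiceless stops become voiced between vowels. /p/ is underlying.

/riɣɔp/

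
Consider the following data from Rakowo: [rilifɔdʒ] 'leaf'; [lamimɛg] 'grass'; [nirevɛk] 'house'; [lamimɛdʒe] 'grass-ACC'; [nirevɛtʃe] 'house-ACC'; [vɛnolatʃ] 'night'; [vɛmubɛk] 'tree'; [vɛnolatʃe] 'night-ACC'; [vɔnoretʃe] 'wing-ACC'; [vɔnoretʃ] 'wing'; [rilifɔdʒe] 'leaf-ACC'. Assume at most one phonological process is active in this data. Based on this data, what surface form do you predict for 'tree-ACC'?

'house' shows [k] ~ [tʃ] at the end of the stem ([nirevɛk] vs [nirevɛtʃe]).
If /tʃ/ were underlying and a rule turned it into [k] in isolation, 'night' would also alternate; but it has [tʃ] in both [vɛnolatʃ] and [vɛnolatʃe].
The alternation reflects palatalization before a front vowel: /k/ and /g/ become palato-alveolar [tʃ] and [dʒ] before a front vowel. /k/ is underlying.
From [vɛmubɛk] the stem 'tree' is /vɛmubɛk/; before a front vowel this yields [vɛmubɛtʃe].

[vɛmubɛtʃe]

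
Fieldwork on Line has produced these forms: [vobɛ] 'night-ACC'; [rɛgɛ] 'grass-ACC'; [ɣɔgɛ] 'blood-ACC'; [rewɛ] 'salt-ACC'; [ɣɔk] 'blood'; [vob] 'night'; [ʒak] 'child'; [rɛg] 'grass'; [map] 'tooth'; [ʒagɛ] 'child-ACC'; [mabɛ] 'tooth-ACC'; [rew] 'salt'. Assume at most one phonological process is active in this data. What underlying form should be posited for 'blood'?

The stem for 'blood' ends in [g] in [ɣɔgɛ] but [k] in [ɣɔk].
But 'grass' keeps [g] in both environments ([rɛgɛ], [rɛg]), so there is no rule changing /g/ to [k] in isolation.
The alternation reflects intervocalic voicing: voiceless stops become voiced between vowels. /k/ is underlying.

/ɣɔk/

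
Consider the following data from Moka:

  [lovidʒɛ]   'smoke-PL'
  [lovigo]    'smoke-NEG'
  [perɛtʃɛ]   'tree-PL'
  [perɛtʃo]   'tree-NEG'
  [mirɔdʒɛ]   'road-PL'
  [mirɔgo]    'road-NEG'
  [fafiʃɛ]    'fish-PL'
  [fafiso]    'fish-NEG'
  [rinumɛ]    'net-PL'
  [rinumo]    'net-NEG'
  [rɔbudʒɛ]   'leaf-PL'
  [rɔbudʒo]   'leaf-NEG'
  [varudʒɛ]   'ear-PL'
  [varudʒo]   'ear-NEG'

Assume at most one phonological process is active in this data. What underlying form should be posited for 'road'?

The root 'road' surfaces as [mirɔdʒɛ] and [mirɔgo], with a stem-final [dʒ] ~ [g] alternation.
The stem 'ear' ([varudʒɛ], [varudʒo]) shows [dʒ] unchanged in both environments, so [dʒ] cannot be basic with [g] derived before the NEG suffix.
The underlying segment must be /g/; /g/ and /s/ become palato-alveolar [dʒ] and [ʃ] before a front vowel, yielding [dʒ] there.

/mirɔg/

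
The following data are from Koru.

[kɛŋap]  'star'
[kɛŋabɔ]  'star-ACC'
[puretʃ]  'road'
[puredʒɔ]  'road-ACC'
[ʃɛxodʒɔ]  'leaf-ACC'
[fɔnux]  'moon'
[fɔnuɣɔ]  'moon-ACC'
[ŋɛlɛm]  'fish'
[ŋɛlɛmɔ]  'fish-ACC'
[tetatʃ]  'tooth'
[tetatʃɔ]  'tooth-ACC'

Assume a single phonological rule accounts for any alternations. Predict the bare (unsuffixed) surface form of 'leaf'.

In [puretʃ] and [puredʒɔ] the final segment of 'road' alternates: [tʃ] ~ [dʒ].
If /tʃ/ were underlying and a rule turned it into [dʒ] before the ACC suffix, 'tooth' would also alternate; but it has [tʃ] in both [tetatʃ] and [tetatʃɔ].
The alternation reflects word-final obstruent devoicing: voiced obstruents become voiceless word-finally. /dʒ/ is underlying.
From [ʃɛxodʒɔ] the stem 'leaf' is /ʃɛxodʒ/; word-finally this yields [ʃɛxotʃ].

[ʃɛxotʃ]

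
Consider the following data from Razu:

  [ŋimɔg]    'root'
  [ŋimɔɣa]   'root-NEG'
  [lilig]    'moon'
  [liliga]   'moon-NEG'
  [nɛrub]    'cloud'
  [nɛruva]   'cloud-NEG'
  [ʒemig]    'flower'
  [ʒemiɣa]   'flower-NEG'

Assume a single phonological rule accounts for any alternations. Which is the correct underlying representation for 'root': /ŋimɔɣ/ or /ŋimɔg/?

/ŋimɔɣ/

In [ŋimɔg] and [ŋimɔɣa] the final segment of 'root' alternates: [g] ~ [ɣ].
The stem 'moon' ([lilig], [liliga]) shows [g] unchanged in both environments, so [g] cannot be basic with [ɣ] derived before the NEG suffix.
So /ɣ/ is underlying, and a rule of word-final hardening — voiced fricatives become stops word-finally — gives [g].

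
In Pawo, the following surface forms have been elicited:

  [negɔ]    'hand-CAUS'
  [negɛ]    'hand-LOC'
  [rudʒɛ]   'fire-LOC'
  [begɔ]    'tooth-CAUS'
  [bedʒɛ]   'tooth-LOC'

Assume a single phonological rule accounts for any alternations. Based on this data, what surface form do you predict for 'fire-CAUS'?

[rugɔ]

The root 'tooth' surfaces as [begɔ] and [bedʒɛ], with a stem-final [g] ~ [dʒ] alternation.
But 'hand' keeps [g] in both environments ([negɔ], [negɛ]), so there is no rule changing /g/ to [dʒ] before the LOC suffix.
Therefore /dʒ/ is basic and [g] is derived by depalatalization (palato-alveolar /dʒ/ becomes [g] when no front vowel follows).
From [rudʒɛ] the stem 'fire' is /rudʒ/; when no front vowel follows this yields [rugɔ].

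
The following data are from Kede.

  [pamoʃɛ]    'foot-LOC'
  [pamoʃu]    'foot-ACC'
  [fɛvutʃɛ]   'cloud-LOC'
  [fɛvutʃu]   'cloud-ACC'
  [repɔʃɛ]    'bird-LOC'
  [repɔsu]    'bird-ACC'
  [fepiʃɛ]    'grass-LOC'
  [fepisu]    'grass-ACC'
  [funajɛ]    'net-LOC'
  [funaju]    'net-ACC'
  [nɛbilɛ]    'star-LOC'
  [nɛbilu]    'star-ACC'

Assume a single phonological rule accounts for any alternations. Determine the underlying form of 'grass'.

/fepis/

In [fepiʃɛ] and [fepisu] the final segment of 'grass' alternates: [ʃ] ~ [s].
Compare 'foot', with invariant [ʃ] in [pamoʃɛ] and [pamoʃu]: an analysis with underlying /ʃ/ and a rule producing [s] before the ACC suffix would wrongly predict alternation here too.
Therefore /s/ is basic and [ʃ] is derived by palatalization before a front vowel (/s/ becomes palato-alveolar [ʃ] before a front vowel).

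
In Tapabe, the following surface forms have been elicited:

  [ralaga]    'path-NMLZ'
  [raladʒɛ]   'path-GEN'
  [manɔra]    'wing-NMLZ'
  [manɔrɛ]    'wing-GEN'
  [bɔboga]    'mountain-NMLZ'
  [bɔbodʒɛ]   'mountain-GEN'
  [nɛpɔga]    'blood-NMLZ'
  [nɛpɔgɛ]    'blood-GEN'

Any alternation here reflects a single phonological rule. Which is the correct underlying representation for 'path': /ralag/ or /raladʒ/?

/raladʒ/

In [ralaga] and [raladʒɛ] the final segment of 'path' alternates: [g] ~ [dʒ].
If /g/ were underlying and a rule turned it into [dʒ] before the GEN suffix, 'blood' would also alternate; but it has [g] in both [nɛpɔga] and [nɛpɔgɛ].
The alternation reflects depalatalization: palato-alveolar /dʒ/ becomes [g] when no front vowel follows. /dʒ/ is underlying.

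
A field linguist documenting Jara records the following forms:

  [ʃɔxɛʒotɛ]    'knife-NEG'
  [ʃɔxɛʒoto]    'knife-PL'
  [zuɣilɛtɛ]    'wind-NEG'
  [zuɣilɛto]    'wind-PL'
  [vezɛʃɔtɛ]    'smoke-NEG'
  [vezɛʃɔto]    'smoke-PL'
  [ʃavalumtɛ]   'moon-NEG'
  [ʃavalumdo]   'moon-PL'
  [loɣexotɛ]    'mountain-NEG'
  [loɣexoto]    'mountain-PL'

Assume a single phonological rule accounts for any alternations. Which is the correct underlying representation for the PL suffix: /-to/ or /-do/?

/-do/

The PL morpheme has two allomorphs, [-do] and [-to].
The NEG suffix, which begins with [t], is invariant after every stem; so [t] is not altered by any rule here.
So the underlying form is /-do/, and voiced stops become voiceless after a vowel.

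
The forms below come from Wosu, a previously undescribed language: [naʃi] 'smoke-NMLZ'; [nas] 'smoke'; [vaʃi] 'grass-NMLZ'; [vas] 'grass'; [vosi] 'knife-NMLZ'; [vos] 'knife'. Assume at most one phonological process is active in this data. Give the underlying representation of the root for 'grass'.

/vaʃ/

In [vaʃi] and [vas] the final segment of 'grass' alternates: [ʃ] ~ [s].
The stem 'knife' ([vosi], [vos]) shows [s] unchanged in both environments, so [s] cannot be basic with [ʃ] derived before the NMLZ suffix.
The alternation reflects depalatalization: palato-alveolar /ʃ/ becomes [s] when no front vowel follows. /ʃ/ is underlying.
The underlying form of 'grass' is therefore /vaʃ/.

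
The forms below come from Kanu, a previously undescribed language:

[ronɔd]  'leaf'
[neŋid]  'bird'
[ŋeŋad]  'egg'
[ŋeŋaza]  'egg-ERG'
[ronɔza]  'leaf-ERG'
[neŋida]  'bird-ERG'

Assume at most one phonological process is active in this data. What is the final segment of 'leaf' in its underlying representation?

/z/

'leaf' shows [d] ~ [z] at the end of the stem ([ronɔd] vs [ronɔza]).
But 'bird' keeps [d] in both environments ([neŋid], [neŋida]), so there is no rule changing /d/ to [z] before the ERG suffix.
The underlying segment must be /z/; voiced fricatives become stops word-finally, yielding [d] there.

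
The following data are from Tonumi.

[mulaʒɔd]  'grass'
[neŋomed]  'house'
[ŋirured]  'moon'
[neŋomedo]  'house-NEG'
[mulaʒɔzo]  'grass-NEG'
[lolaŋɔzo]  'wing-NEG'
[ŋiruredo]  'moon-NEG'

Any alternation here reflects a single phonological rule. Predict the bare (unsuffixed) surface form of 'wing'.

[lolaŋɔd]

The root 'grass' surfaces as [mulaʒɔzo] and [mulaʒɔd], with a stem-final [z] ~ [d] alternation.
Compare 'moon', with invariant [d] in [ŋiruredo] and [ŋirured]: an analysis with underlying /d/ and a rule producing [z] before the NEG suffix would wrongly predict alternation here too.
Therefore /z/ is basic and [d] is derived by word-final hardening (voiced fricatives become stops word-finally).
The one attested form of 'wing', [lolaŋɔzo], shows underlying /lolaŋɔz/. Applying the same rule word-finally gives [lolaŋɔd].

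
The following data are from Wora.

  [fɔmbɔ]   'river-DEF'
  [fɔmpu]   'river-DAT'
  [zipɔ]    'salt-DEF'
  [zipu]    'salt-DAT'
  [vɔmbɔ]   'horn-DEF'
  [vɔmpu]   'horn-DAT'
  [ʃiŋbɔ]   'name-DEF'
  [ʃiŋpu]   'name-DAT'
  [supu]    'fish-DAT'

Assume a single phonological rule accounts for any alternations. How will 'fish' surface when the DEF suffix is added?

The DEF morpheme has two allomorphs, [-bɔ] and [-pɔ].
The DAT suffix, which begins with [p], is invariant after every stem; so [p] is not altered by any rule here.
The DEF suffix is therefore /-bɔ/ underlyingly, with post-vocalic devoicing: voiced stops become voiceless after a vowel.
After 'fish', which ends in a vowel, the suffix surfaces as [-pɔ], giving [supɔ].

[supɔ]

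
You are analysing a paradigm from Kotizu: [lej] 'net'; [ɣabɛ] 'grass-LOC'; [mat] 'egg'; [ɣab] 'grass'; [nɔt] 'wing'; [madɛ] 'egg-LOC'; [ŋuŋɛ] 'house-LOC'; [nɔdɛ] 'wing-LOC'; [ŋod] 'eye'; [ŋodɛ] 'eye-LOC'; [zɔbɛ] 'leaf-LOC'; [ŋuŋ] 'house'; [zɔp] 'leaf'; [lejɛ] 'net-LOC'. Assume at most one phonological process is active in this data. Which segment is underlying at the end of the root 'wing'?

/t/

The stem for 'wing' ends in [d] in [nɔdɛ] but [t] in [nɔt].
But 'eye' keeps [d] in both environments ([ŋodɛ], [ŋod]), so there is no rule changing /d/ to [t] in isolation.
The alternation reflects intervocalic voicing: voiceless stops become voiced between vowels. /t/ is underlying.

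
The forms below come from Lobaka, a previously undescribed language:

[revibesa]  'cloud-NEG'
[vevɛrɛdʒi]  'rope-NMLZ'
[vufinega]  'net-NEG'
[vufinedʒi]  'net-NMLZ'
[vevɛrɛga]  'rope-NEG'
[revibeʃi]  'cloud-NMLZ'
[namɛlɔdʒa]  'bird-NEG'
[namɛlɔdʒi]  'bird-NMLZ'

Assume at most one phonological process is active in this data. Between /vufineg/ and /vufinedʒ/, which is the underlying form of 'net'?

In [vufinedʒi] and [vufinega] the final segment of 'net' alternates: [dʒ] ~ [g].
Compare 'bird', with invariant [dʒ] in [namɛlɔdʒi] and [namɛlɔdʒa]: an analysis with underlying /dʒ/ and a rule producing [g] before the NEG suffix would wrongly predict alternation here too.
The alternation reflects palatalization before a front vowel: /g/ and /s/ become palato-alveolar [dʒ] and [ʃ] before a front vowel. /g/ is underlying.

/vufineg/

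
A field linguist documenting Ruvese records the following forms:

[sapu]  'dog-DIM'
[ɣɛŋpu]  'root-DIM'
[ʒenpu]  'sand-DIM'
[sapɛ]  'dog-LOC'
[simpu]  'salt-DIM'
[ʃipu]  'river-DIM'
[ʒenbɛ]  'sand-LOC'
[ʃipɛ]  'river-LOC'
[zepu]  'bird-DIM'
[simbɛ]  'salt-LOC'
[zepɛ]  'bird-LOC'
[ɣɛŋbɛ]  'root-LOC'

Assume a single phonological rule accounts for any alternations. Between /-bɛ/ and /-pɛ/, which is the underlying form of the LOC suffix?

/-bɛ/

The LOC morpheme has two allomorphs, [-bɛ] and [-pɛ].
The DIM suffix, which begins with [p], is invariant after every stem; so [p] is not altered by any rule here.
So the underlying form is /-bɛ/, and voiced stops become voiceless after a vowel.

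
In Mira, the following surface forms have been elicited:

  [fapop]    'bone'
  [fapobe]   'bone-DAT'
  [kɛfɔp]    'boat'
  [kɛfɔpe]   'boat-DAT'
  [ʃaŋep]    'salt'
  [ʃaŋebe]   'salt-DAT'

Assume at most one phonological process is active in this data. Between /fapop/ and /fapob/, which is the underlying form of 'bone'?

/fapob/

The stem for 'bone' ends in [p] in [fapop] but [b] in [fapobe].
Compare 'boat', with invariant [p] in [kɛfɔp] and [kɛfɔpe]: an analysis with underlying /p/ and a rule producing [b] before the DAT suffix would wrongly predict alternation here too.
The underlying segment must be /b/; voiced obstruents become voiceless word-finally, yielding [p] there.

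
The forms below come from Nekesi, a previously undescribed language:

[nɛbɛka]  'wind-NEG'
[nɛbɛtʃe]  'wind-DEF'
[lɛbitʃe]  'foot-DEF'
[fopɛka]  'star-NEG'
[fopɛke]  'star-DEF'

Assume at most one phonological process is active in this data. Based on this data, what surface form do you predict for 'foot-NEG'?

The stem for 'wind' ends in [k] in [nɛbɛka] but [tʃ] in [nɛbɛtʃe].
Compare 'star', with invariant [k] in [fopɛka] and [fopɛke]: an analysis with underlying /k/ and a rule producing [tʃ] before the DEF suffix would wrongly predict alternation here too.
So /tʃ/ is underlying, and a rule of depalatalization — palato-alveolar /tʃ/ becomes [k] when no front vowel follows — gives [k].
From [lɛbitʃe] the stem 'foot' is /lɛbitʃ/; when no front vowel follows this yields [lɛbika].

[lɛbika]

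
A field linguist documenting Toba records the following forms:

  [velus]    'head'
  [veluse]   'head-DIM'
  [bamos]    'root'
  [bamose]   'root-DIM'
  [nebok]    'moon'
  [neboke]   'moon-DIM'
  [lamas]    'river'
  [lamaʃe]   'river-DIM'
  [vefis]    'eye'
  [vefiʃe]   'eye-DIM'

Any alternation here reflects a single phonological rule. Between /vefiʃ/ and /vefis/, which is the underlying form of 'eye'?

The root 'eye' surfaces as [vefis] and [vefiʃe], with a stem-final [s] ~ [ʃ] alternation.
If /s/ were underlying and a rule turned it into [ʃ] before the DIM suffix, 'head' would also alternate; but it has [s] in both [velus] and [veluse].
Therefore /ʃ/ is basic and [s] is derived by depalatalization (palato-alveolar /ʃ/ becomes [s] when no front vowel follows).

/vefiʃ/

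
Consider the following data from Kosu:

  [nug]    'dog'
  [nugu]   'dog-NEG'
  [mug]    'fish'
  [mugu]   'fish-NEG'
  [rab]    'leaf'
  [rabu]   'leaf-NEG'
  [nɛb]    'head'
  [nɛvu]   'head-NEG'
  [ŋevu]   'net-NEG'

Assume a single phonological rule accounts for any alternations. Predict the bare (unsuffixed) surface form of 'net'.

'head' shows [b] ~ [v] at the end of the stem ([nɛb] vs [nɛvu]).
The stem 'leaf' ([rab], [rabu]) shows [b] unchanged in both environments, so [b] cannot be basic with [v] derived before the NEG suffix.
So /v/ is underlying, and a rule of word-final hardening — voiced fricatives become stops word-finally — gives [b].
The one attested form of 'net', [ŋevu], shows underlying /ŋev/. Applying the same rule word-finally gives [ŋeb].

[ŋeb]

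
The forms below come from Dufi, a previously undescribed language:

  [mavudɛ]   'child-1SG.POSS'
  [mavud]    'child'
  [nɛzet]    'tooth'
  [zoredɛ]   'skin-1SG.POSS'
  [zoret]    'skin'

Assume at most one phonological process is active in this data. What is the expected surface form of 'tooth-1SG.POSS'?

In [zoredɛ] and [zoret] the final segment of 'skin' alternates: [d] ~ [t].
If /d/ were underlying and a rule turned it into [t] in isolation, 'child' would also alternate; but it has [d] in both [mavudɛ] and [mavud].
So /t/ is underlying, and a rule of intervocalic voicing — voiceless stops become voiced between vowels — gives [d].
The one attested form of 'tooth', [nɛzet], shows underlying /nɛzet/. Applying the same rule between vowels gives [nɛzedɛ].

[nɛzedɛ]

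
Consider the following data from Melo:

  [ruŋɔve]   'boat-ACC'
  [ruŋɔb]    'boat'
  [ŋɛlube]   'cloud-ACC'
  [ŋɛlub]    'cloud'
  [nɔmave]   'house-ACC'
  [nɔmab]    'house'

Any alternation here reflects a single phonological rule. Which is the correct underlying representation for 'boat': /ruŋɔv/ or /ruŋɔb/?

/ruŋɔv/

The stem for 'boat' ends in [v] in [ruŋɔve] but [b] in [ruŋɔb].
But 'cloud' keeps [b] in both environments ([ŋɛlube], [ŋɛlub]), so there is no rule changing /b/ to [v] before the ACC suffix.
The alternation reflects word-final hardening: voiced fricatives become stops word-finally. /v/ is underlying.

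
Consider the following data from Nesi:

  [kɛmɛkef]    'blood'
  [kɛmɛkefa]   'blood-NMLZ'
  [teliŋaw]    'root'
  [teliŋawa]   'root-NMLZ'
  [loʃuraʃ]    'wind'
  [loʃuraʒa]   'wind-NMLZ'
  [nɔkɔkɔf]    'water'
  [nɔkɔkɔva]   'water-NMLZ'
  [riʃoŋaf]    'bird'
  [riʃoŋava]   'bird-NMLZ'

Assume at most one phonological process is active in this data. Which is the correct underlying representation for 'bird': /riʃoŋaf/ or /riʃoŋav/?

/riʃoŋav/

In [riʃoŋaf] and [riʃoŋava] the final segment of 'bird' alternates: [f] ~ [v].
Compare 'blood', with invariant [f] in [kɛmɛkef] and [kɛmɛkefa]: an analysis with underlying /f/ and a rule producing [v] before the NMLZ suffix would wrongly predict alternation here too.
The alternation reflects word-final obstruent devoicing: voiced obstruents become voiceless word-finally. /v/ is underlying.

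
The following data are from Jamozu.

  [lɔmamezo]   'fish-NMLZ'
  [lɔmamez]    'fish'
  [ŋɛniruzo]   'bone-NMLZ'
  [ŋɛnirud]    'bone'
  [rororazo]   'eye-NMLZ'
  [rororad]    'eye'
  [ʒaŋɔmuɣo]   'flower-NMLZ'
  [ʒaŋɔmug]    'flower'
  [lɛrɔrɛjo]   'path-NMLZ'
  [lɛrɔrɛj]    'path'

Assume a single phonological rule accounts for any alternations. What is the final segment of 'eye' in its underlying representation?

/d/

The root 'eye' surfaces as [rororazo] and [rororad], with a stem-final [z] ~ [d] alternation.
But 'fish' keeps [z] in both environments ([lɔmamezo], [lɔmamez]), so there is no rule changing /z/ to [d] in isolation.
So /d/ is underlying, and a rule of intervocalic spirantization — voiced stops become fricatives between vowels — gives [z].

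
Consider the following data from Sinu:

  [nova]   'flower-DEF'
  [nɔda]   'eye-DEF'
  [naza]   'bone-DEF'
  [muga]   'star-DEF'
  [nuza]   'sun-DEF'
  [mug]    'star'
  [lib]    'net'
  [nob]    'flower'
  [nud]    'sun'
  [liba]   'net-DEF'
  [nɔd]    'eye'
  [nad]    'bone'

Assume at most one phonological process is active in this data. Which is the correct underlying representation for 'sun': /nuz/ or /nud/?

In [nud] and [nuza] the final segment of 'sun' alternates: [d] ~ [z].
Compare 'eye', with invariant [d] in [nɔd] and [nɔda]: an analysis with underlying /d/ and a rule producing [z] before the DEF suffix would wrongly predict alternation here too.
The underlying segment must be /z/; voiced fricatives become stops word-finally, yielding [d] there.

/nuz/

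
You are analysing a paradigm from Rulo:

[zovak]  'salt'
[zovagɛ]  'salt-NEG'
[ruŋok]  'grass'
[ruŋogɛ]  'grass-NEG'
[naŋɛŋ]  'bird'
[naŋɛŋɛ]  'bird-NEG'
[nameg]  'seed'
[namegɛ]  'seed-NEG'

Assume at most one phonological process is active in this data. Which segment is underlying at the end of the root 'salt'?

The root 'salt' surfaces as [zovak] and [zovagɛ], with a stem-final [k] ~ [g] alternation.
But 'seed' keeps [g] in both environments ([nameg], [namegɛ]), so there is no rule changing /g/ to [k] in isolation.
The underlying segment must be /k/; voiceless stops become voiced between vowels, yielding [g] there.

/k/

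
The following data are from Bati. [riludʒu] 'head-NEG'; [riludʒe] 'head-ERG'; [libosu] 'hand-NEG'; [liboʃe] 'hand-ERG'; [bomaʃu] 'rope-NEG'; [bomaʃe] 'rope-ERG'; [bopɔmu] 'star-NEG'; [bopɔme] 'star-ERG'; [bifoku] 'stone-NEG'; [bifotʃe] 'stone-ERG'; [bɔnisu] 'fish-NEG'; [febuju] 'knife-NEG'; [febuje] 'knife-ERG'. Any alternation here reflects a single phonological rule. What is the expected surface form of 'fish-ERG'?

The stem for 'hand' ends in [s] in [libosu] but [ʃ] in [liboʃe].
The stem 'rope' ([bomaʃu], [bomaʃe]) shows [ʃ] unchanged in both environments, so [ʃ] cannot be basic with [s] derived before the NEG suffix.
The alternation reflects palatalization before a front vowel: /k/ and /s/ become palato-alveolar [tʃ] and [ʃ] before a front vowel. /s/ is underlying.
The one attested form of 'fish', [bɔnisu], shows underlying /bɔnis/. Applying the same rule before a front vowel gives [bɔniʃe].

[bɔniʃe]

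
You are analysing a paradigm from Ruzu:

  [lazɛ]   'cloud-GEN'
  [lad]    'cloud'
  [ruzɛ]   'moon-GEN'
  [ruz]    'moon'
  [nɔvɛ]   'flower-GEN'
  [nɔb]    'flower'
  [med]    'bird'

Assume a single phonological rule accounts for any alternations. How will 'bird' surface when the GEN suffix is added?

'cloud' shows [z] ~ [d] at the end of the stem ([lazɛ] vs [lad]).
The stem 'moon' ([ruzɛ], [ruz]) shows [z] unchanged in both environments, so [z] cannot be basic with [d] derived in isolation.
So /d/ is underlying, and a rule of intervocalic spirantization — voiced stops become fricatives between vowels — gives [z].
From [med] the stem 'bird' is /med/; between vowels this yields [mezɛ].

[mezɛ]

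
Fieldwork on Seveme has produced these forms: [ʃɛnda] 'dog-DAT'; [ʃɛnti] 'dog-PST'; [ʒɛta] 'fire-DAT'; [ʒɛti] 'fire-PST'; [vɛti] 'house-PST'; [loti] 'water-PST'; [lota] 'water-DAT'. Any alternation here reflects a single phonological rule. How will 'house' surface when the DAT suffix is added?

[vɛta]

The DAT suffix surfaces as [-da] and [-ta], depending on the final segment of the stem.
By contrast the PST suffix keeps its initial [t] throughout — that segment must be underlying.
So the underlying form is /-da/, and voiced stops become voiceless after a vowel.
After 'house', which ends in a vowel, the suffix surfaces as [-ta], giving [vɛta].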